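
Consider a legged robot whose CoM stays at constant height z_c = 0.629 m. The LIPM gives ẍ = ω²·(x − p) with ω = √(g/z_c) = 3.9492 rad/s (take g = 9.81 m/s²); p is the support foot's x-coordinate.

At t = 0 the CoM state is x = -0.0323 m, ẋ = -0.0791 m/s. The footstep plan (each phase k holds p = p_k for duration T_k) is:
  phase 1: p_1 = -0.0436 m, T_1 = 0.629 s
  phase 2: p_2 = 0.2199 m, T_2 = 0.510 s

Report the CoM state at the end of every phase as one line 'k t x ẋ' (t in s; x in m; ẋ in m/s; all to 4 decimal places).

1 0.6290 -0.0946 -0.2118
2 1.1390 -1.1770 -5.3791

phase 1: p=-0.0436, T=0.629, ωT=2.484047, cosh=6.036546, sinh=5.953141; start (x,ẋ)=(-0.032300, -0.079100) → end (x,ẋ)=(-0.094625, -0.211826)
phase 2: p=0.2199, T=0.510, ωT=2.014092, cosh=3.813681, sinh=3.680239; start (x,ẋ)=(-0.094625, -0.211826) → end (x,ẋ)=(-1.176996, -5.379140)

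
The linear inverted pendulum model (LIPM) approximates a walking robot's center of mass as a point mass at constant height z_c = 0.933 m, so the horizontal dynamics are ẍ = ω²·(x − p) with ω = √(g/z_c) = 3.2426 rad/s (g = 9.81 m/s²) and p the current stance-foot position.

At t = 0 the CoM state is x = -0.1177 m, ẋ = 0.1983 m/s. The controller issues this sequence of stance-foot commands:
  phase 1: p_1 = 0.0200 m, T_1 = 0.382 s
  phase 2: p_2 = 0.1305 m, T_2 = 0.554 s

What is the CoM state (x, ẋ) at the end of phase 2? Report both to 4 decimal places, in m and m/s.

x = -1.0127, ẋ = -3.6164

phase 1: p=0.0200, T=0.382, ωT=1.238673, cosh=1.870400, sinh=1.580632; start (x,ẋ)=(-0.117700, 0.198300) → end (x,ẋ)=(-0.140891, -0.334861)
phase 2: p=0.1305, T=0.554, ωT=1.796400, cosh=3.096903, sinh=2.931008; start (x,ẋ)=(-0.140891, -0.334861) → end (x,ẋ)=(-1.012655, -3.616357)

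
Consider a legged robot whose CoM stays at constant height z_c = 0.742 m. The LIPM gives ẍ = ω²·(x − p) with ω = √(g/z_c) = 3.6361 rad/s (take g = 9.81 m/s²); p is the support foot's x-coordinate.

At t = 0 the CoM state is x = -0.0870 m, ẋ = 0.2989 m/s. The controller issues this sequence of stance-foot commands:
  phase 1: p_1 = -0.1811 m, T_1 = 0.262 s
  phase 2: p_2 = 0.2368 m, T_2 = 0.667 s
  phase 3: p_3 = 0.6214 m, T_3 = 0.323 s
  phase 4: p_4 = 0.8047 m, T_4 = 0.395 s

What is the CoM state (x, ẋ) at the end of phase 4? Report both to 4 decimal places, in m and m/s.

x = 0.7793, ẋ = 0.1786

phase 1: p=-0.1811, T=0.262, ωT=0.952658, cosh=1.489153, sinh=1.103439; start (x,ẋ)=(-0.087000, 0.298900) → end (x,ẋ)=(0.049736, 0.822657)
phase 2: p=0.2368, T=0.667, ωT=2.425279, cosh=5.696917, sinh=5.608463; start (x,ẋ)=(0.049736, 0.822657) → end (x,ẋ)=(0.440010, 0.871822)
phase 3: p=0.6214, T=0.323, ωT=1.174460, cosh=1.772691, sinh=1.463705; start (x,ẋ)=(0.440010, 0.871822) → end (x,ẋ)=(0.650802, 0.580080)
phase 4: p=0.8047, T=0.395, ωT=1.436260, cosh=2.221377, sinh=1.983561; start (x,ẋ)=(0.650802, 0.580080) → end (x,ẋ)=(0.779278, 0.178596)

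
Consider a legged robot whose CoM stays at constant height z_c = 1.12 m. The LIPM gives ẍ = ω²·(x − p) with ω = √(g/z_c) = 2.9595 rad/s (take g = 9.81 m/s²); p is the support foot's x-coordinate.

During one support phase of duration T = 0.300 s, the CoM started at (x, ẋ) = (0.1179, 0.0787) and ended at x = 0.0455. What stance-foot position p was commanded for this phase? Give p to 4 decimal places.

p = 0.3538

ωT = 2.9595·0.300 = 0.887850; cosh(ωT) = 1.420720, sinh(ωT) = 1.009180
x(T) = p + (x₀−p)·cosh(ωT) + (ẋ₀/ω)·sinh(ωT) ⇒ p·(1 − cosh) = x(T) − x₀·cosh − (ẋ₀/ω)·sinh
numerator   = 0.0455 − (0.1179)·1.420720 − (0.0787/2.9595)·1.009180 = -0.148839
denominator = 1 − 1.420720 = -0.420720
p = -0.148839 / -0.420720 = 0.3538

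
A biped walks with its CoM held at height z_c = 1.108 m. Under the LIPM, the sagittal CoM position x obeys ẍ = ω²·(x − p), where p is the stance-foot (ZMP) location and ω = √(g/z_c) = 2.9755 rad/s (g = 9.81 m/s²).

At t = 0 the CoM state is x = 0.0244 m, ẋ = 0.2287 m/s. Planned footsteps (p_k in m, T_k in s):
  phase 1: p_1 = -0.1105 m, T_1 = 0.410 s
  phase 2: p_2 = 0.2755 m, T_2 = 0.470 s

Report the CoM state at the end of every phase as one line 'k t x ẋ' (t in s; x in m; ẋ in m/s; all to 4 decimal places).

1 0.4100 0.2567 1.0416
2 0.8800 0.9006 2.1309

phase 1: p=-0.1105, T=0.410, ωT=1.219955, cosh=1.841139, sinh=1.545896; start (x,ẋ)=(0.024400, 0.228700) → end (x,ẋ)=(0.256689, 1.041583)
phase 2: p=0.2755, T=0.470, ωT=1.398485, cosh=2.148016, sinh=1.901045; start (x,ẋ)=(0.256689, 1.041583) → end (x,ẋ)=(0.900560, 2.130931)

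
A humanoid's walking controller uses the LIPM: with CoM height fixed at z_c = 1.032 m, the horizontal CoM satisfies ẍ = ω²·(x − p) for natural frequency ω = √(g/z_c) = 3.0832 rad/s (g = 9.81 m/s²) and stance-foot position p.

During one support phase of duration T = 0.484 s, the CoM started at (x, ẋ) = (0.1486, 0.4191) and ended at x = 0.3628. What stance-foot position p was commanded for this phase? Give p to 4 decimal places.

ωT = 3.0832·0.484 = 1.492269; cosh(ωT) = 2.336018, sinh(ωT) = 2.111156
x(T) = p + (x₀−p)·cosh(ωT) + (ẋ₀/ω)·sinh(ωT) ⇒ p·(1 − cosh) = x(T) − x₀·cosh − (ẋ₀/ω)·sinh
numerator   = 0.3628 − (0.1486)·2.336018 − (0.4191/3.0832)·2.111156 = -0.271302
denominator = 1 − 2.336018 = -1.336018
p = -0.271302 / -1.336018 = 0.2031

p = 0.2031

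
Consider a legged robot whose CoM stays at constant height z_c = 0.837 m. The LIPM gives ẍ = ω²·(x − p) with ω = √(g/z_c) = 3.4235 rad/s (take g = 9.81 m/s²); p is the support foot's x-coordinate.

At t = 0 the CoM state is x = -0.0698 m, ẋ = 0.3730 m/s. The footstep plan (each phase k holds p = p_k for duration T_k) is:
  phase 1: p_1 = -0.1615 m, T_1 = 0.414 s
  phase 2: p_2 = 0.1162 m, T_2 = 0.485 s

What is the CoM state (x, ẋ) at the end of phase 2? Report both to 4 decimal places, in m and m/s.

phase 1: p=-0.1615, T=0.414, ωT=1.417329, cosh=2.184223, sinh=1.941862; start (x,ẋ)=(-0.069800, 0.373000) → end (x,ẋ)=(0.250365, 1.424333)
phase 2: p=0.1162, T=0.485, ωT=1.660397, cosh=2.725733, sinh=2.535669; start (x,ẋ)=(0.250365, 1.424333) → end (x,ẋ)=(1.536852, 5.047017)

x = 1.5369, ẋ = 5.0470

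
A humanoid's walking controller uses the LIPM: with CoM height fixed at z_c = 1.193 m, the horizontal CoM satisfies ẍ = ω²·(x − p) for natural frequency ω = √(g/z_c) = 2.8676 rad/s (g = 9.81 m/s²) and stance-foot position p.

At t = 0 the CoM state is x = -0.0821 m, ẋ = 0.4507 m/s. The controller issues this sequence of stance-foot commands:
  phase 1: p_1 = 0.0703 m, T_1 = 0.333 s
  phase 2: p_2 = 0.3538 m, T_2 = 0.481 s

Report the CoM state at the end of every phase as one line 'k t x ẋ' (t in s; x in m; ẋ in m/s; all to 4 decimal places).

phase 1: p=0.0703, T=0.333, ωT=0.954911, cosh=1.491643, sinh=1.106796; start (x,ẋ)=(-0.082100, 0.450700) → end (x,ẋ)=(0.016929, 0.188589)
phase 2: p=0.3538, T=0.481, ωT=1.379316, cosh=2.111966, sinh=1.860216; start (x,ẋ)=(0.016929, 0.188589) → end (x,ẋ)=(-0.235323, -1.398699)

1 0.3330 0.0169 0.1886
2 0.8140 -0.2353 -1.3987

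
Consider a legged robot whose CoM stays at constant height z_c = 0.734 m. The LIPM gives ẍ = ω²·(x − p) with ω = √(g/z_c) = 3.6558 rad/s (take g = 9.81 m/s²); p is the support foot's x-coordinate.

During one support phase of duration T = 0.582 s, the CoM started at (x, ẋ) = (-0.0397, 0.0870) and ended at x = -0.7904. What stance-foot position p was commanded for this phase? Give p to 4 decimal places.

ωT = 3.6558·0.582 = 2.127676; cosh(ωT) = 4.257222, sinh(ωT) = 4.138108
x(T) = p + (x₀−p)·cosh(ωT) + (ẋ₀/ω)·sinh(ωT) ⇒ p·(1 − cosh) = x(T) − x₀·cosh − (ẋ₀/ω)·sinh
numerator   = -0.7904 − (-0.0397)·4.257222 − (0.0870/3.6558)·4.138108 = -0.719866
denominator = 1 − 4.257222 = -3.257222
p = -0.719866 / -3.257222 = 0.2210

p = 0.2210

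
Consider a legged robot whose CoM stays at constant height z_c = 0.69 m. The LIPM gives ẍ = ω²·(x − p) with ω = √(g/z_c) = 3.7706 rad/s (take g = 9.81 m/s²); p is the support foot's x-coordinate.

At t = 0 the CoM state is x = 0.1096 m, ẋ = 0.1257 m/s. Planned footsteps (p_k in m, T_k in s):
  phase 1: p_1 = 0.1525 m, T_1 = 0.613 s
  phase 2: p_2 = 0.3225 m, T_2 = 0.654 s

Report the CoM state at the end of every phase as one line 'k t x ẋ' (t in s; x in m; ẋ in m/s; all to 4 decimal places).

phase 1: p=0.1525, T=0.613, ωT=2.311378, cosh=5.093720, sinh=4.994595; start (x,ẋ)=(0.109600, 0.125700) → end (x,ẋ)=(0.100484, -0.167639)
phase 2: p=0.3225, T=0.654, ωT=2.465972, cosh=5.929926, sinh=5.845000; start (x,ẋ)=(0.100484, -0.167639) → end (x,ẋ)=(-1.253907, -5.887141)

1 0.6130 0.1005 -0.1676
2 1.2670 -1.2539 -5.8871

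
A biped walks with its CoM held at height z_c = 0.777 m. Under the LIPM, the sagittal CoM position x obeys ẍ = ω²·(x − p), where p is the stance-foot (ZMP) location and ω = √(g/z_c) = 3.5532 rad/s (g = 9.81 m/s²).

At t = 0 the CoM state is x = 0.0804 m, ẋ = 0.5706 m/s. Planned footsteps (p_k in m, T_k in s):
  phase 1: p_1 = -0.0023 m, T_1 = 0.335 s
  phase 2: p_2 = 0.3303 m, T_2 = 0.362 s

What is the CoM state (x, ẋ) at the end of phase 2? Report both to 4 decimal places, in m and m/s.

x = 1.1268, ẋ = 3.1800

phase 1: p=-0.0023, T=0.335, ωT=1.190322, cosh=1.796132, sinh=1.492008; start (x,ẋ)=(0.080400, 0.570600) → end (x,ẋ)=(0.385838, 1.463299)
phase 2: p=0.3303, T=0.362, ωT=1.286258, cosh=1.947761, sinh=1.671458; start (x,ẋ)=(0.385838, 1.463299) → end (x,ẋ)=(1.126824, 3.179999)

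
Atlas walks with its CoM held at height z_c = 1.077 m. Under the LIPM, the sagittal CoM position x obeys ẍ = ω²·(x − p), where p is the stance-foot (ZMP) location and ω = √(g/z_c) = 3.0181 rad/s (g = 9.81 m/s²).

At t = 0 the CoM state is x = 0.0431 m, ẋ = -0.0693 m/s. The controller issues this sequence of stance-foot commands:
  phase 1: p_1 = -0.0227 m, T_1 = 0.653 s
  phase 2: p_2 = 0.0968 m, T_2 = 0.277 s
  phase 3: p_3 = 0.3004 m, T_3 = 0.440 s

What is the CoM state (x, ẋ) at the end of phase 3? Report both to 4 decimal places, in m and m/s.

x = 0.7012, ẋ = 1.4096

phase 1: p=-0.0227, T=0.653, ωT=1.970819, cosh=3.657948, sinh=3.518606; start (x,ẋ)=(0.043100, -0.069300) → end (x,ẋ)=(0.137201, 0.445268)
phase 2: p=0.0968, T=0.277, ωT=0.836014, cosh=1.370293, sinh=0.936858; start (x,ẋ)=(0.137201, 0.445268) → end (x,ẋ)=(0.290378, 0.724381)
phase 3: p=0.3004, T=0.440, ωT=1.327964, cosh=2.019185, sinh=1.754168; start (x,ẋ)=(0.290378, 0.724381) → end (x,ẋ)=(0.701185, 1.409599)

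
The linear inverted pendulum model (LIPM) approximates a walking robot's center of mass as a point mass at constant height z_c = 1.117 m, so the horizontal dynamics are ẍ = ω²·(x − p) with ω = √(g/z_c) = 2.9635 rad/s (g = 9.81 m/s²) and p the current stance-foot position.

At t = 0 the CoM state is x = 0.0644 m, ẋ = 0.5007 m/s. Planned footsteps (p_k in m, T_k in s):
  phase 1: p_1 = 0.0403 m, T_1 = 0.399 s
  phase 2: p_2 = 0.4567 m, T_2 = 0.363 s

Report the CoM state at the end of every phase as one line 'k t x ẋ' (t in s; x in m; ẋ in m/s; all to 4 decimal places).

1 0.3990 0.3330 0.9990
2 0.7620 0.6910 1.1601

phase 1: p=0.0403, T=0.399, ωT=1.182436, cosh=1.784422, sinh=1.477891; start (x,ẋ)=(0.064400, 0.500700) → end (x,ẋ)=(0.333003, 0.999012)
phase 2: p=0.4567, T=0.363, ωT=1.075750, cosh=1.636617, sinh=1.295575; start (x,ẋ)=(0.333003, 0.999012) → end (x,ẋ)=(0.691000, 1.160071)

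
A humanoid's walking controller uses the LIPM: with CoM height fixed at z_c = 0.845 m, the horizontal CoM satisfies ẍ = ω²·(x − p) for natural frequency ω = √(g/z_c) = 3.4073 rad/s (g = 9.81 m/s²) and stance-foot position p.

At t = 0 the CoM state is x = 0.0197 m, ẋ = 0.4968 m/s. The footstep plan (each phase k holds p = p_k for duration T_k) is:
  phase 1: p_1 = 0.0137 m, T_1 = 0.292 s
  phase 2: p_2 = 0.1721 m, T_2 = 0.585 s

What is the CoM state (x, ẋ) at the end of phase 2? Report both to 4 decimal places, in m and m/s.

phase 1: p=0.0137, T=0.292, ωT=0.994932, cosh=1.537144, sinh=1.167395; start (x,ẋ)=(0.019700, 0.496800) → end (x,ẋ)=(0.193134, 0.787519)
phase 2: p=0.1721, T=0.585, ωT=1.993270, cosh=3.737874, sinh=3.601625; start (x,ẋ)=(0.193134, 0.787519) → end (x,ẋ)=(1.083157, 3.201778)

x = 1.0832, ẋ = 3.2018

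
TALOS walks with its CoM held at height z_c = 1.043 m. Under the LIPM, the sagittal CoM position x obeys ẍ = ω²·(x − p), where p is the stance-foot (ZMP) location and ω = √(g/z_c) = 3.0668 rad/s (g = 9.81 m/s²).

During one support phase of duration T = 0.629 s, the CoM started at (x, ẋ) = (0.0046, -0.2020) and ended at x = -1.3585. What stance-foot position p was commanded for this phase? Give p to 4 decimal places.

ωT = 3.0668·0.629 = 1.929017; cosh(ωT) = 3.514017, sinh(ωT) = 3.368726
x(T) = p + (x₀−p)·cosh(ωT) + (ẋ₀/ω)·sinh(ωT) ⇒ p·(1 − cosh) = x(T) − x₀·cosh − (ẋ₀/ω)·sinh
numerator   = -1.3585 − (0.0046)·3.514017 − (-0.2020/3.0668)·3.368726 = -1.152778
denominator = 1 − 3.514017 = -2.514017
p = -1.152778 / -2.514017 = 0.4585

p = 0.4585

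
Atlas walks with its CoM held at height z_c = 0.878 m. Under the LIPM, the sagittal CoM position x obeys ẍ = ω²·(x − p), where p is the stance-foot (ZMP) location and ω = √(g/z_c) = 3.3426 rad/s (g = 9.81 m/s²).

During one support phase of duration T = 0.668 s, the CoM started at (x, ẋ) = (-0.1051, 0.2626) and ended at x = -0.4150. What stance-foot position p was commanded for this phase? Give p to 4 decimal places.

ωT = 3.3426·0.668 = 2.232857; cosh(ωT) = 4.716847, sinh(ωT) = 4.609625
x(T) = p + (x₀−p)·cosh(ωT) + (ẋ₀/ω)·sinh(ωT) ⇒ p·(1 − cosh) = x(T) − x₀·cosh − (ẋ₀/ω)·sinh
numerator   = -0.4150 − (-0.1051)·4.716847 − (0.2626/3.3426)·4.609625 = -0.281399
denominator = 1 − 4.716847 = -3.716847
p = -0.281399 / -3.716847 = 0.0757

p = 0.0757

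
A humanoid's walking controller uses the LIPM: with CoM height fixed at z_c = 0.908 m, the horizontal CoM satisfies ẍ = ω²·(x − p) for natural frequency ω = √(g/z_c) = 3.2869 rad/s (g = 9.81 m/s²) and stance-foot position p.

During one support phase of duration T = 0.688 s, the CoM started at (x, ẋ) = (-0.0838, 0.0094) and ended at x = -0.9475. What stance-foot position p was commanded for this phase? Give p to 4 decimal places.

p = 0.1440

ωT = 3.2869·0.688 = 2.261387; cosh(ωT) = 4.850299, sinh(ωT) = 4.746093
x(T) = p + (x₀−p)·cosh(ωT) + (ẋ₀/ω)·sinh(ωT) ⇒ p·(1 − cosh) = x(T) − x₀·cosh − (ẋ₀/ω)·sinh
numerator   = -0.9475 − (-0.0838)·4.850299 − (0.0094/3.2869)·4.746093 = -0.554618
denominator = 1 − 4.850299 = -3.850299
p = -0.554618 / -3.850299 = 0.1440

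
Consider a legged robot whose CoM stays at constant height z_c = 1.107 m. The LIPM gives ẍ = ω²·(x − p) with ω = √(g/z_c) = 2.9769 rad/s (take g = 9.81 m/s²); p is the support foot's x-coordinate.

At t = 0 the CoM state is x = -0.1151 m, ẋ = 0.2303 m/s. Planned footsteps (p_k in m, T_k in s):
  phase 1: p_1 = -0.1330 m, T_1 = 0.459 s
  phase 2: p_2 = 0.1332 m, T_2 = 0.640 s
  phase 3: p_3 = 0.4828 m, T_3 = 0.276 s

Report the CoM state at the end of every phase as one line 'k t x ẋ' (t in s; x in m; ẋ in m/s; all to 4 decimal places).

1 0.4590 0.0462 0.5786
2 1.0990 0.4730 1.1361
3 1.3750 0.8195 1.5149

phase 1: p=-0.1330, T=0.459, ωT=1.366397, cosh=2.088111, sinh=1.833087; start (x,ẋ)=(-0.115100, 0.230300) → end (x,ẋ)=(0.046189, 0.578571)
phase 2: p=0.1332, T=0.640, ωT=1.905216, cosh=3.434825, sinh=3.286034; start (x,ẋ)=(0.046189, 0.578571) → end (x,ẋ)=(0.472985, 1.136131)
phase 3: p=0.4828, T=0.276, ωT=0.821624, cosh=1.356954, sinh=0.917237; start (x,ẋ)=(0.472985, 1.136131) → end (x,ẋ)=(0.819544, 1.514877)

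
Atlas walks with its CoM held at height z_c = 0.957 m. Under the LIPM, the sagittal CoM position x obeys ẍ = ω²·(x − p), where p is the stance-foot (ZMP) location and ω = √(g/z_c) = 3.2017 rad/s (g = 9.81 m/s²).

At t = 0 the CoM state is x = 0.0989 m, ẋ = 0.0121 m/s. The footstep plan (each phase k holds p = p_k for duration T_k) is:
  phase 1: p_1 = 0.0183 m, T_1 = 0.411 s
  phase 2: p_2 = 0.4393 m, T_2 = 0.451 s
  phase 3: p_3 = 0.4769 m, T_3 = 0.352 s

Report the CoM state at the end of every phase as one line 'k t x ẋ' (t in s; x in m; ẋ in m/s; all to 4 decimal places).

phase 1: p=0.0183, T=0.411, ωT=1.315899, cosh=1.998167, sinh=1.729933; start (x,ẋ)=(0.098900, 0.012100) → end (x,ẋ)=(0.185890, 0.470599)
phase 2: p=0.4393, T=0.451, ωT=1.443967, cosh=2.236731, sinh=2.000741; start (x,ẋ)=(0.185890, 0.470599) → end (x,ẋ)=(0.166567, -0.570682)
phase 3: p=0.4769, T=0.352, ωT=1.126998, cosh=1.705191, sinh=1.381187; start (x,ẋ)=(0.166567, -0.570682) → end (x,ẋ)=(-0.298464, -2.345459)

1 0.4110 0.1859 0.4706
2 0.8620 0.1666 -0.5707
3 1.2140 -0.2985 -2.3455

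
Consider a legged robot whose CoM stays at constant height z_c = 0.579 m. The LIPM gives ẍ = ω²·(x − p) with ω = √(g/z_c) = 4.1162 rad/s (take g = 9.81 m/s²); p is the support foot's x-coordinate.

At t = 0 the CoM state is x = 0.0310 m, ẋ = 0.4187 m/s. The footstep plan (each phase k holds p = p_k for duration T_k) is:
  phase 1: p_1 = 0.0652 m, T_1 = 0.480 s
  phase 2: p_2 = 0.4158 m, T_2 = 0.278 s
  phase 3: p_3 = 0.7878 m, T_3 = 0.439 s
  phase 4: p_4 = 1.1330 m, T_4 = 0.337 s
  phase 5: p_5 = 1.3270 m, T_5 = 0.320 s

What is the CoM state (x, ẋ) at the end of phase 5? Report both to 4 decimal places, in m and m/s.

x = 0.9051, ẋ = -1.4053

phase 1: p=0.0652, T=0.480, ωT=1.975776, cosh=3.675434, sinh=3.536780; start (x,ẋ)=(0.031000, 0.418700) → end (x,ẋ)=(0.299262, 1.041017)
phase 2: p=0.4158, T=0.278, ωT=1.144304, cosh=1.729350, sinh=1.410904; start (x,ẋ)=(0.299262, 1.041017) → end (x,ẋ)=(0.571092, 1.123479)
phase 3: p=0.7878, T=0.439, ωT=1.807012, cosh=3.128180, sinh=2.964036; start (x,ẋ)=(0.571092, 1.123479) → end (x,ẋ)=(0.918906, 0.870487)
phase 4: p=1.1330, T=0.337, ωT=1.387159, cosh=2.126623, sinh=1.876839; start (x,ẋ)=(0.918906, 0.870487) → end (x,ẋ)=(1.074613, 0.197224)
phase 5: p=1.3270, T=0.320, ωT=1.317184, cosh=2.000392, sinh=1.732503; start (x,ẋ)=(1.074613, 0.197224) → end (x,ẋ)=(0.905138, -1.405332)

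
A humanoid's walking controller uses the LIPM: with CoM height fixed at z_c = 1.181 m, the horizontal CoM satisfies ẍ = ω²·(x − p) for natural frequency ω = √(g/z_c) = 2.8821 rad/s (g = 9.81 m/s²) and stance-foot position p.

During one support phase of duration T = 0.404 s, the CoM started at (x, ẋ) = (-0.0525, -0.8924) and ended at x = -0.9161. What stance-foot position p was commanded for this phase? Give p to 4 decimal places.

ωT = 2.8821·0.404 = 1.164368; cosh(ωT) = 1.758009, sinh(ωT) = 1.445889
x(T) = p + (x₀−p)·cosh(ωT) + (ẋ₀/ω)·sinh(ωT) ⇒ p·(1 − cosh) = x(T) − x₀·cosh − (ẋ₀/ω)·sinh
numerator   = -0.9161 − (-0.0525)·1.758009 − (-0.8924/2.8821)·1.445889 = -0.376106
denominator = 1 − 1.758009 = -0.758009
p = -0.376106 / -0.758009 = 0.4962

p = 0.4962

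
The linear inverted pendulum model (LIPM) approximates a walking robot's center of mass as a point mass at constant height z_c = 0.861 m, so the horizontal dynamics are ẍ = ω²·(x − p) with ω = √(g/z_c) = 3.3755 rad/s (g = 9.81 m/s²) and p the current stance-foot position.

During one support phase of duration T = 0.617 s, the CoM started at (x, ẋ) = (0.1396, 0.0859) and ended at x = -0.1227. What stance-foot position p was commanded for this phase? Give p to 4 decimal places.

ωT = 3.3755·0.617 = 2.082683; cosh(ωT) = 4.075287, sinh(ωT) = 3.950691
x(T) = p + (x₀−p)·cosh(ωT) + (ẋ₀/ω)·sinh(ωT) ⇒ p·(1 − cosh) = x(T) − x₀·cosh − (ẋ₀/ω)·sinh
numerator   = -0.1227 − (0.1396)·4.075287 − (0.0859/3.3755)·3.950691 = -0.792148
denominator = 1 − 4.075287 = -3.075287
p = -0.792148 / -3.075287 = 0.2576

p = 0.2576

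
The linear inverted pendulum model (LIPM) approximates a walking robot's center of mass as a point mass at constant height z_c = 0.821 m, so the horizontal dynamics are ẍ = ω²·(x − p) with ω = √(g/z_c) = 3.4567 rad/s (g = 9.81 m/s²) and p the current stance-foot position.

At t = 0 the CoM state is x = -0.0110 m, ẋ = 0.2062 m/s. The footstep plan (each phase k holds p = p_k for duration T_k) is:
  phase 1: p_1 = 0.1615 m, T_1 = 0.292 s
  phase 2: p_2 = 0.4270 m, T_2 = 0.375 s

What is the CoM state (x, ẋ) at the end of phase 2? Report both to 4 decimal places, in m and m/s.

x = -0.6721, ẋ = -3.4683

phase 1: p=0.1615, T=0.292, ωT=1.009356, cosh=1.554144, sinh=1.189691; start (x,ẋ)=(-0.011000, 0.206200) → end (x,ẋ)=(-0.035622, -0.388925)
phase 2: p=0.4270, T=0.375, ωT=1.296263, cosh=1.964580, sinh=1.691028; start (x,ẋ)=(-0.035622, -0.388925) → end (x,ẋ)=(-0.672122, -3.468275)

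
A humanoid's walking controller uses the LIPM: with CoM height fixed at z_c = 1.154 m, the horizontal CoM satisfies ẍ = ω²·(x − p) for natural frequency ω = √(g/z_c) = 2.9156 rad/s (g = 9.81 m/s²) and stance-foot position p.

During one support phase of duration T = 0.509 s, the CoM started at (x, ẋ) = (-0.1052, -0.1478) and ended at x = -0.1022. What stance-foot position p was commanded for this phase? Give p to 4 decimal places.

ωT = 2.9156·0.509 = 1.484040; cosh(ωT) = 2.318725, sinh(ωT) = 2.092006
x(T) = p + (x₀−p)·cosh(ωT) + (ẋ₀/ω)·sinh(ωT) ⇒ p·(1 − cosh) = x(T) − x₀·cosh − (ẋ₀/ω)·sinh
numerator   = -0.1022 − (-0.1052)·2.318725 − (-0.1478/2.9156)·2.092006 = 0.247780
denominator = 1 − 2.318725 = -1.318725
p = 0.247780 / -1.318725 = -0.1879

p = -0.1879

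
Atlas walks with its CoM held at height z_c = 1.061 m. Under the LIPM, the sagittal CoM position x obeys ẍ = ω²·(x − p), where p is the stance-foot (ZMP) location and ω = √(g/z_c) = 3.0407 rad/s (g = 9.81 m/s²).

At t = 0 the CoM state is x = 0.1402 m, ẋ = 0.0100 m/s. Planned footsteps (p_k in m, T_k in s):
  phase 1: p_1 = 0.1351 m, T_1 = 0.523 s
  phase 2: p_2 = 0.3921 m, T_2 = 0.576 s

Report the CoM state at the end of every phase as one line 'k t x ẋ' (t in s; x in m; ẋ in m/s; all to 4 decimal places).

1 0.5230 0.1559 0.0620
2 1.0990 -0.2521 -1.8235

phase 1: p=0.1351, T=0.523, ωT=1.590286, cosh=2.554510, sinh=2.350642; start (x,ẋ)=(0.140200, 0.010000) → end (x,ẋ)=(0.155859, 0.061998)
phase 2: p=0.3921, T=0.576, ωT=1.751443, cosh=2.968219, sinh=2.794695; start (x,ẋ)=(0.155859, 0.061998) → end (x,ẋ)=(-0.252134, -1.823516)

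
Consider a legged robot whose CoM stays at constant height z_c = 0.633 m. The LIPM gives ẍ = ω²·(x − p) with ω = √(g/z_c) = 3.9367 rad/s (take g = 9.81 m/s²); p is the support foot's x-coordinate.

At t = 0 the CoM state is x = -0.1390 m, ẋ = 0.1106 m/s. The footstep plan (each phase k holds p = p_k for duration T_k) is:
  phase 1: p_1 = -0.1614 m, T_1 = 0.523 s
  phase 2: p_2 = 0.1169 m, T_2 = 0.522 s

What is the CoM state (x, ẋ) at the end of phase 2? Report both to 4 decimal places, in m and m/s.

phase 1: p=-0.1614, T=0.523, ωT=2.058894, cosh=3.982446, sinh=3.854851; start (x,ẋ)=(-0.139000, 0.110600) → end (x,ẋ)=(0.036107, 0.780387)
phase 2: p=0.1169, T=0.522, ωT=2.054957, cosh=3.967302, sinh=3.839204; start (x,ẋ)=(0.036107, 0.780387) → end (x,ẋ)=(0.557431, 1.874948)

x = 0.5574, ẋ = 1.8749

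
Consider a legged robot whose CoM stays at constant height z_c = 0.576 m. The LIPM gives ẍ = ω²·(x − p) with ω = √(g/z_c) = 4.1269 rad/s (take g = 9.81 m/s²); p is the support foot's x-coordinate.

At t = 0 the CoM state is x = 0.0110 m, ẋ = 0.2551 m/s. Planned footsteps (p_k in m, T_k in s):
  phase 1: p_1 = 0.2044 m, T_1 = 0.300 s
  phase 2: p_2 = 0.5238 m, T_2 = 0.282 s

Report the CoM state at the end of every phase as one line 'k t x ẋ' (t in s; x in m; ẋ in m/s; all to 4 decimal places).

phase 1: p=0.2044, T=0.300, ωT=1.238070, cosh=1.869447, sinh=1.579504; start (x,ẋ)=(0.011000, 0.255100) → end (x,ẋ)=(-0.059516, -0.783773)
phase 2: p=0.5238, T=0.282, ωT=1.163786, cosh=1.757167, sinh=1.444865; start (x,ẋ)=(-0.059516, -0.783773) → end (x,ẋ)=(-0.775589, -4.855424)

1 0.3000 -0.0595 -0.7838
2 0.5820 -0.7756 -4.8554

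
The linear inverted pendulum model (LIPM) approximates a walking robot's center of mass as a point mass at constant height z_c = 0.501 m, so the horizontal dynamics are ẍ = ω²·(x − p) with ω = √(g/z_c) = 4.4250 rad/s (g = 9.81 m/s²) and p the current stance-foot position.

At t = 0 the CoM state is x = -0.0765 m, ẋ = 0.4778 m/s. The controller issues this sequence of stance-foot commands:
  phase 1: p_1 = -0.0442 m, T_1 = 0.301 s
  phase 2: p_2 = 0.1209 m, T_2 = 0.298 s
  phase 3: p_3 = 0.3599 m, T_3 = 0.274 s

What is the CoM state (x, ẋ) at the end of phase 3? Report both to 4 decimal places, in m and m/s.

x = 0.6786, ẋ = 1.7961

phase 1: p=-0.0442, T=0.301, ωT=1.331925, cosh=2.026149, sinh=1.762180; start (x,ẋ)=(-0.076500, 0.477800) → end (x,ẋ)=(0.080631, 0.716230)
phase 2: p=0.1209, T=0.298, ωT=1.318650, cosh=2.002934, sinh=1.735437; start (x,ẋ)=(0.080631, 0.716230) → end (x,ẋ)=(0.321142, 1.125323)
phase 3: p=0.3599, T=0.274, ωT=1.212450, cosh=1.829589, sinh=1.532122; start (x,ẋ)=(0.321142, 1.125323) → end (x,ẋ)=(0.678622, 1.796111)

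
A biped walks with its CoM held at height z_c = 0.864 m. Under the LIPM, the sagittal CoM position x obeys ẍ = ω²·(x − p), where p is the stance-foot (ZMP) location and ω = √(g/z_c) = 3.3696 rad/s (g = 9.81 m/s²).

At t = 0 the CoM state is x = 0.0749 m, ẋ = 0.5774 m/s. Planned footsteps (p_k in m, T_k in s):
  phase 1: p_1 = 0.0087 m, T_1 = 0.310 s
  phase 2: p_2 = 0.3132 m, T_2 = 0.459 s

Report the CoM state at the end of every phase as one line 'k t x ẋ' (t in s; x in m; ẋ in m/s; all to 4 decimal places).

phase 1: p=0.0087, T=0.310, ωT=1.044576, cosh=1.597017, sinh=1.245176; start (x,ẋ)=(0.074900, 0.577400) → end (x,ẋ)=(0.327790, 1.199876)
phase 2: p=0.3132, T=0.459, ωT=1.546646, cosh=2.454329, sinh=2.241368; start (x,ẋ)=(0.327790, 1.199876) → end (x,ẋ)=(1.147135, 3.055085)

1 0.3100 0.3278 1.1999
2 0.7690 1.1471 3.0551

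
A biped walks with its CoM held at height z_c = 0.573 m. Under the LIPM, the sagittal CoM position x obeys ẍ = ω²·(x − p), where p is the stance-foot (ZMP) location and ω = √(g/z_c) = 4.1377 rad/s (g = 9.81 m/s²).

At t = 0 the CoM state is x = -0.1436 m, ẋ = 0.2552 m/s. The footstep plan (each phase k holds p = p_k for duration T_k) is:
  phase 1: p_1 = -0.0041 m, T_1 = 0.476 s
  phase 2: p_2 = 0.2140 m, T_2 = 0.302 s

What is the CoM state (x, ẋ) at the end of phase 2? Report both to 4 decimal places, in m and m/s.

x = -1.1748, ẋ = -5.4544

phase 1: p=-0.0041, T=0.476, ωT=1.969545, cosh=3.653468, sinh=3.513948; start (x,ẋ)=(-0.143600, 0.255200) → end (x,ẋ)=(-0.297030, -1.095918)
phase 2: p=0.2140, T=0.302, ωT=1.249585, cosh=1.887760, sinh=1.601136; start (x,ẋ)=(-0.297030, -1.095918) → end (x,ẋ)=(-1.174781, -5.454413)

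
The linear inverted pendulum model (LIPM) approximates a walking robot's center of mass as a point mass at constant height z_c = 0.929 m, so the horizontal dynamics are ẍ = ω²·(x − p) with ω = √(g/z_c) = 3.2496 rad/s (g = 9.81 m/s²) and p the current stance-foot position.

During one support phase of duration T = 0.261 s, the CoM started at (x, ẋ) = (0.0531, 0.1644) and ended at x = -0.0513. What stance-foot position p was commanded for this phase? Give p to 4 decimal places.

ωT = 3.2496·0.261 = 0.848146; cosh(ωT) = 1.381760, sinh(ωT) = 0.953552
x(T) = p + (x₀−p)·cosh(ωT) + (ẋ₀/ω)·sinh(ωT) ⇒ p·(1 − cosh) = x(T) − x₀·cosh − (ẋ₀/ω)·sinh
numerator   = -0.0513 − (0.0531)·1.381760 − (0.1644/3.2496)·0.953552 = -0.172912
denominator = 1 − 1.381760 = -0.381760
p = -0.172912 / -0.381760 = 0.4529

p = 0.4529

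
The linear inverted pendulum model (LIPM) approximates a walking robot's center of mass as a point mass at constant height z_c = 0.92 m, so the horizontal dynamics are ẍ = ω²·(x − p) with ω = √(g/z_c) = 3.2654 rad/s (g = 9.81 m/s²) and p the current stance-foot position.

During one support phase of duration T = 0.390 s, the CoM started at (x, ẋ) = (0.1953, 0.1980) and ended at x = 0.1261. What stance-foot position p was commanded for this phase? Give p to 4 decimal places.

ωT = 3.2654·0.390 = 1.273506; cosh(ωT) = 1.926604, sinh(ωT) = 1.646755
x(T) = p + (x₀−p)·cosh(ωT) + (ẋ₀/ω)·sinh(ωT) ⇒ p·(1 − cosh) = x(T) − x₀·cosh − (ẋ₀/ω)·sinh
numerator   = 0.1261 − (0.1953)·1.926604 − (0.1980/3.2654)·1.646755 = -0.350018
denominator = 1 − 1.926604 = -0.926604
p = -0.350018 / -0.926604 = 0.3777

p = 0.3777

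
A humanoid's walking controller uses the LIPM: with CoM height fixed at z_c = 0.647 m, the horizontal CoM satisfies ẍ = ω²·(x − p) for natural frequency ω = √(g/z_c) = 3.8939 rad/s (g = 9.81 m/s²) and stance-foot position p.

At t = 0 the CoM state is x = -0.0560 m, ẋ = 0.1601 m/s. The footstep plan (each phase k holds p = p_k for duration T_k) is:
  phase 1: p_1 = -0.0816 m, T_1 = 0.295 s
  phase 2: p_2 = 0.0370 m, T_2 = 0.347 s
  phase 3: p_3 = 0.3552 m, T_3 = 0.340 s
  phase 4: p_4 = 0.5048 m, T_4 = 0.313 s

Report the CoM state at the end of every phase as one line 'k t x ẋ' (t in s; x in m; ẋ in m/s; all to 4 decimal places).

1 0.2950 0.0212 0.4193
2 0.6420 0.1983 0.7527
3 0.9820 0.3771 0.4480
4 1.2950 0.4475 0.0563

phase 1: p=-0.0816, T=0.295, ωT=1.148700, cosh=1.735570, sinh=1.418521; start (x,ẋ)=(-0.056000, 0.160100) → end (x,ẋ)=(0.021154, 0.419268)
phase 2: p=0.0370, T=0.347, ωT=1.351183, cosh=2.060463, sinh=1.801530; start (x,ẋ)=(0.021154, 0.419268) → end (x,ẋ)=(0.198326, 0.752727)
phase 3: p=0.3552, T=0.340, ωT=1.323926, cosh=2.012118, sinh=1.746029; start (x,ẋ)=(0.198326, 0.752727) → end (x,ẋ)=(0.377075, 0.448012)
phase 4: p=0.5048, T=0.313, ωT=1.218791, cosh=1.839341, sinh=1.543753; start (x,ẋ)=(0.377075, 0.448012) → end (x,ẋ)=(0.447487, 0.056265)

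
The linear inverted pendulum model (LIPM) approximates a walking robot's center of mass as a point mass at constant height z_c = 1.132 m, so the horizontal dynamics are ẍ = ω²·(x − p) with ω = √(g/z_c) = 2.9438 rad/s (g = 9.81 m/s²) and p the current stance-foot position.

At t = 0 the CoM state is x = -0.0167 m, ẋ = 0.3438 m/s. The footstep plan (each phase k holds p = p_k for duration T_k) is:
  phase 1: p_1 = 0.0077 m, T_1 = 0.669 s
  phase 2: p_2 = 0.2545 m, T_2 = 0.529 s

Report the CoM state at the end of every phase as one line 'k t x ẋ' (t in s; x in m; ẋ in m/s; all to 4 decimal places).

phase 1: p=0.0077, T=0.669, ωT=1.969402, cosh=3.652966, sinh=3.513425; start (x,ẋ)=(-0.016700, 0.343800) → end (x,ẋ)=(0.328893, 1.003525)
phase 2: p=0.2545, T=0.529, ωT=1.557270, cosh=2.478279, sinh=2.267569; start (x,ẋ)=(0.328893, 1.003525) → end (x,ẋ)=(1.211868, 2.983608)

1 0.6690 0.3289 1.0035
2 1.1980 1.2119 2.9836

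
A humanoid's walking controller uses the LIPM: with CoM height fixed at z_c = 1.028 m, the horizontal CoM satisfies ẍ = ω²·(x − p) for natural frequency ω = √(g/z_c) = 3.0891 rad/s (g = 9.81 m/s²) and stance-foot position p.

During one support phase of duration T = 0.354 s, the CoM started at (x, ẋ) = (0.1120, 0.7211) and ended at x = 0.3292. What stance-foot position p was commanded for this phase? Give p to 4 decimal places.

p = 0.2515

ωT = 3.0891·0.354 = 1.093541; cosh(ωT) = 1.659927, sinh(ωT) = 1.324899
x(T) = p + (x₀−p)·cosh(ωT) + (ẋ₀/ω)·sinh(ωT) ⇒ p·(1 − cosh) = x(T) − x₀·cosh − (ẋ₀/ω)·sinh
numerator   = 0.3292 − (0.1120)·1.659927 − (0.7211/3.0891)·1.324899 = -0.165988
denominator = 1 − 1.659927 = -0.659927
p = -0.165988 / -0.659927 = 0.2515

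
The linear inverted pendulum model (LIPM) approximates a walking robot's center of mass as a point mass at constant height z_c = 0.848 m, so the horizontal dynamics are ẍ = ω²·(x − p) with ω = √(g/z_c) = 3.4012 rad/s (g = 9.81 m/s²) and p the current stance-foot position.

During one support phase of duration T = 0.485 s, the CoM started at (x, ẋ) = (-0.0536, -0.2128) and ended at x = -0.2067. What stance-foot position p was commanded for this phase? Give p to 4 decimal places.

p = -0.0558

ωT = 3.4012·0.485 = 1.649582; cosh(ωT) = 2.698467, sinh(ωT) = 2.506337
x(T) = p + (x₀−p)·cosh(ωT) + (ẋ₀/ω)·sinh(ωT) ⇒ p·(1 − cosh) = x(T) − x₀·cosh − (ẋ₀/ω)·sinh
numerator   = -0.2067 − (-0.0536)·2.698467 − (-0.2128/3.4012)·2.506337 = 0.094750
denominator = 1 − 2.698467 = -1.698467
p = 0.094750 / -1.698467 = -0.0558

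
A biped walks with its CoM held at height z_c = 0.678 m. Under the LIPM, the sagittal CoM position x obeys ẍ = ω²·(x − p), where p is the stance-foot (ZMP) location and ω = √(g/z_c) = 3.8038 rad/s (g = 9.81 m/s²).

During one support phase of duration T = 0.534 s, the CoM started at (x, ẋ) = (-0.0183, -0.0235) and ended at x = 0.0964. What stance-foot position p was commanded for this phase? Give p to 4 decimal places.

p = -0.0662

ωT = 3.8038·0.534 = 2.031229; cosh(ωT) = 3.877313, sinh(ωT) = 3.746139
x(T) = p + (x₀−p)·cosh(ωT) + (ẋ₀/ω)·sinh(ωT) ⇒ p·(1 − cosh) = x(T) − x₀·cosh − (ẋ₀/ω)·sinh
numerator   = 0.0964 − (-0.0183)·3.877313 − (-0.0235/3.8038)·3.746139 = 0.190499
denominator = 1 − 3.877313 = -2.877313
p = 0.190499 / -2.877313 = -0.0662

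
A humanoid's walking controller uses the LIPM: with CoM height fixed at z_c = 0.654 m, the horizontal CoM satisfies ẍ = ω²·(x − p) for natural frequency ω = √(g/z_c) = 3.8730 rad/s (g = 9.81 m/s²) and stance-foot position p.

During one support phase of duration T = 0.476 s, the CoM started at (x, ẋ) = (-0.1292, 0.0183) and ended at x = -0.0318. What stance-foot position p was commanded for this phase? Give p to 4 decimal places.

p = -0.1662

ωT = 3.8730·0.476 = 1.843548; cosh(ωT) = 3.238586, sinh(ωT) = 3.080332
x(T) = p + (x₀−p)·cosh(ωT) + (ẋ₀/ω)·sinh(ωT) ⇒ p·(1 − cosh) = x(T) − x₀·cosh − (ẋ₀/ω)·sinh
numerator   = -0.0318 − (-0.1292)·3.238586 − (0.0183/3.8730)·3.080332 = 0.372071
denominator = 1 − 3.238586 = -2.238586
p = 0.372071 / -2.238586 = -0.1662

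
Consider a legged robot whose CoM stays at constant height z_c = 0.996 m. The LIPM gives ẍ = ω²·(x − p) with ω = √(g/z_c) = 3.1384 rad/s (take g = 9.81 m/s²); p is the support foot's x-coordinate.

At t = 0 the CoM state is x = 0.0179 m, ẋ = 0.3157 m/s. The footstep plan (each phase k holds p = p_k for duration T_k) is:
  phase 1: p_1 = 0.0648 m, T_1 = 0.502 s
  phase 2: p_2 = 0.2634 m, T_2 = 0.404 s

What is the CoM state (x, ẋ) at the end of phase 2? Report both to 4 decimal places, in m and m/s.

x = 0.3394, ẋ = 0.4408

phase 1: p=0.0648, T=0.502, ωT=1.575477, cosh=2.519977, sinh=2.313068; start (x,ẋ)=(0.017900, 0.315700) → end (x,ẋ)=(0.179291, 0.455094)
phase 2: p=0.2634, T=0.404, ωT=1.267914, cosh=1.917425, sinh=1.636006; start (x,ẋ)=(0.179291, 0.455094) → end (x,ẋ)=(0.339361, 0.440754)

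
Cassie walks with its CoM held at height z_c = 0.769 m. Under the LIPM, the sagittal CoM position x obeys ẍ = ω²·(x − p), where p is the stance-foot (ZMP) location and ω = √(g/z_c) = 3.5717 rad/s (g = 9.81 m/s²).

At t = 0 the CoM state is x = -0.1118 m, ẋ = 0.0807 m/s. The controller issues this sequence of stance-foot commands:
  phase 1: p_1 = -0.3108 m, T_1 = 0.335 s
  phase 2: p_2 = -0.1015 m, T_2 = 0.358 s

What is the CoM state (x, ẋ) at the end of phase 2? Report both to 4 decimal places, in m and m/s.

x = 0.8176, ẋ = 3.4379

phase 1: p=-0.3108, T=0.335, ωT=1.196519, cosh=1.805413, sinh=1.503168; start (x,ẋ)=(-0.111800, 0.080700) → end (x,ẋ)=(0.082440, 1.214101)
phase 2: p=-0.1015, T=0.358, ωT=1.278669, cosh=1.935131, sinh=1.656723; start (x,ẋ)=(0.082440, 1.214101) → end (x,ẋ)=(0.817606, 3.437878)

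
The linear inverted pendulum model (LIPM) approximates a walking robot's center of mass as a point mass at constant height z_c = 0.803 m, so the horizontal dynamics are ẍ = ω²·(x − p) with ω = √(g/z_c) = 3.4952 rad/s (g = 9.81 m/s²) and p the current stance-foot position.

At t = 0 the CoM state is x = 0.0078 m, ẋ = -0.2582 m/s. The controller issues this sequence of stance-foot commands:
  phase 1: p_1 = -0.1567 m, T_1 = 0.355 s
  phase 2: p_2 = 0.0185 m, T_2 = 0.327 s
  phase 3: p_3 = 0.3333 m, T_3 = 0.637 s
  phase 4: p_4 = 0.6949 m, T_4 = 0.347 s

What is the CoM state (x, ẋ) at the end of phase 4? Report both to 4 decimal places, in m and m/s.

phase 1: p=-0.1567, T=0.355, ωT=1.240796, cosh=1.873760, sinh=1.584606; start (x,ẋ)=(0.007800, -0.258200) → end (x,ẋ)=(0.034474, 0.427281)
phase 2: p=0.0185, T=0.327, ωT=1.142930, cosh=1.727414, sinh=1.408531; start (x,ẋ)=(0.034474, 0.427281) → end (x,ẋ)=(0.218284, 0.816734)
phase 3: p=0.3333, T=0.637, ωT=2.226442, cosh=4.687376, sinh=4.579464; start (x,ẋ)=(0.218284, 0.816734) → end (x,ẋ)=(0.864274, 1.987377)
phase 4: p=0.6949, T=0.347, ωT=1.212834, cosh=1.830178, sinh=1.532825; start (x,ẋ)=(0.864274, 1.987377) → end (x,ẋ)=(1.876452, 4.544680)

x = 1.8765, ẋ = 4.5447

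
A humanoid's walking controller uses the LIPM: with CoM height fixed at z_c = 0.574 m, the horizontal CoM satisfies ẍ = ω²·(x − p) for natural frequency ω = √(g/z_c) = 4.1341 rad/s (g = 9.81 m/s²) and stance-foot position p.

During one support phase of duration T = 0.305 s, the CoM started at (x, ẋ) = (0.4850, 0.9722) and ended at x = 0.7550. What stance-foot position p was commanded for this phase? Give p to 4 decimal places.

ωT = 4.1341·0.305 = 1.260900; cosh(ωT) = 1.905998, sinh(ωT) = 1.622599
x(T) = p + (x₀−p)·cosh(ωT) + (ẋ₀/ω)·sinh(ωT) ⇒ p·(1 − cosh) = x(T) − x₀·cosh − (ẋ₀/ω)·sinh
numerator   = 0.7550 − (0.4850)·1.905998 − (0.9722/4.1341)·1.622599 = -0.550989
denominator = 1 − 1.905998 = -0.905998
p = -0.550989 / -0.905998 = 0.6082

p = 0.6082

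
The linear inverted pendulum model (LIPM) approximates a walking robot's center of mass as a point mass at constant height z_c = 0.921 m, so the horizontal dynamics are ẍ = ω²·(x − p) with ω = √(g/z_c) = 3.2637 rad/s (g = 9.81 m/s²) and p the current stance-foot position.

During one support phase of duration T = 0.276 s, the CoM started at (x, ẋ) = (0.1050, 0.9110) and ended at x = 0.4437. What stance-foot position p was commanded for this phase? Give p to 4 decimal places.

p = -0.0145

ωT = 3.2637·0.276 = 0.900781; cosh(ωT) = 1.433889, sinh(ωT) = 1.027637
x(T) = p + (x₀−p)·cosh(ωT) + (ẋ₀/ω)·sinh(ωT) ⇒ p·(1 − cosh) = x(T) − x₀·cosh − (ẋ₀/ω)·sinh
numerator   = 0.4437 − (0.1050)·1.433889 − (0.9110/3.2637)·1.027637 = 0.006296
denominator = 1 − 1.433889 = -0.433889
p = 0.006296 / -0.433889 = -0.0145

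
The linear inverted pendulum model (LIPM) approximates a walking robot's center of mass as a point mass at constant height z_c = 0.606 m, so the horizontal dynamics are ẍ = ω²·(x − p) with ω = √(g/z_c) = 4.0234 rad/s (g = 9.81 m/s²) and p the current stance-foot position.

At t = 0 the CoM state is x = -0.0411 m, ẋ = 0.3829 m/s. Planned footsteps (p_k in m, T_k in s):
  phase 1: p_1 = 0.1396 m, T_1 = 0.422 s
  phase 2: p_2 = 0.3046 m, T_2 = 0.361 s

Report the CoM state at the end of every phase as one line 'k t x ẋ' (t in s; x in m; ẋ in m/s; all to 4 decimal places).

1 0.4220 -0.1193 -0.8383
2 0.7830 -1.0715 -5.3337

phase 1: p=0.1396, T=0.422, ωT=1.697875, cosh=2.822699, sinh=2.639627; start (x,ẋ)=(-0.041100, 0.382900) → end (x,ẋ)=(-0.119253, -0.838272)
phase 2: p=0.3046, T=0.361, ωT=1.452447, cosh=2.253779, sinh=2.019782; start (x,ẋ)=(-0.119253, -0.838272) → end (x,ẋ)=(-1.071491, -5.333676)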